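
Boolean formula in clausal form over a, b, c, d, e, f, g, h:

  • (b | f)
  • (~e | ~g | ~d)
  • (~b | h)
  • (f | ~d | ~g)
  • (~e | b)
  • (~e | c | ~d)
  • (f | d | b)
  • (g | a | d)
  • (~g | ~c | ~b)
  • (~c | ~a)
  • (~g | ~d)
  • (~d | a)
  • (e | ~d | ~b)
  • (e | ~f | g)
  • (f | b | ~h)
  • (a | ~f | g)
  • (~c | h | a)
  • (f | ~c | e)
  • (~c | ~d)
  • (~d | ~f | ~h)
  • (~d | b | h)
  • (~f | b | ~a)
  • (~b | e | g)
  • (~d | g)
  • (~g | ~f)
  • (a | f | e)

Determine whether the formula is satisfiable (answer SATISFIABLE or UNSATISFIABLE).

Branch on a: take a = True.
  then c is forced to False.
The remaining clauses are satisfied by b = True, d = False, e = True, f = False, g = True, h = True.
So a = T, b = T, c = F, d = F, e = T, f = F, g = T, h = T is a satisfying assignment.

SATISFIABLE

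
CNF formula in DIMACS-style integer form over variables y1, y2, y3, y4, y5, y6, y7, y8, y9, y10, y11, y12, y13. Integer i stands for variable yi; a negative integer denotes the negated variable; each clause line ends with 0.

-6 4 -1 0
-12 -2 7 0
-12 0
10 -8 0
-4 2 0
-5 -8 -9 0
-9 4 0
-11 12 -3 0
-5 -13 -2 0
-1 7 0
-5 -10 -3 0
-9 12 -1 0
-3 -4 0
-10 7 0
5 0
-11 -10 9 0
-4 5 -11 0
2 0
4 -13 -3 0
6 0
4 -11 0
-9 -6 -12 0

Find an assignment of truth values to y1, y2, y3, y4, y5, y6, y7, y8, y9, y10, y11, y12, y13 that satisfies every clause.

y1 = 1, y2 = 1, y3 = 0, y4 = 1, y5 = 1, y6 = 1, y7 = 1, y8 = 0, y9 = 0, y10 = 0, y11 = 0, y12 = 0, y13 = 0

The clause (NOT y12) is unit: y12 must be False.
(y5) is a unit clause, so y5 = True.
The clause (y2) is unit: y2 must be True.
(NOT y13) is a unit clause, so y13 = False.
Unit propagation: (y6) forces y6 = True.
Pure literal: y3 appears only negated; assign y3 = False.
Pure literal: y7 appears only positively; assign y7 = True.
Set y1 = True and propagate.
  then y4 is forced to True.
  then y9 is forced to False.
Try y8 = False.
The remaining clauses are satisfied by y10 = False, y11 = False.
Every clause has at least one true literal under this assignment.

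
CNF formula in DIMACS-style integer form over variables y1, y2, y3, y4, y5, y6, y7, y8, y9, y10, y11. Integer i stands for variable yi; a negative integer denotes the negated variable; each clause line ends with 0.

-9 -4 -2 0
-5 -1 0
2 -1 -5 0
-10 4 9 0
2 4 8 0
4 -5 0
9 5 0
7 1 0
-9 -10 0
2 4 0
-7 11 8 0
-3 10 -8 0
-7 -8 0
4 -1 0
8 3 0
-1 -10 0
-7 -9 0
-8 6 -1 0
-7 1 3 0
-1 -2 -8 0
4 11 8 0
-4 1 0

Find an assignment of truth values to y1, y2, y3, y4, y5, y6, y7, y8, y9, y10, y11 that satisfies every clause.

y1=True, y2=False, y3=False, y4=True, y5=False, y6=True, y7=False, y8=True, y9=True, y10=False, y11=False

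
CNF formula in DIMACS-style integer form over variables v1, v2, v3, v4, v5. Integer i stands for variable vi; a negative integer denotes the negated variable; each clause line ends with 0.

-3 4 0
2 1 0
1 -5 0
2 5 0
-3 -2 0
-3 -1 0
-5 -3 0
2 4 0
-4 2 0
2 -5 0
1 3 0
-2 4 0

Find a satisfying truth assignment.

v1=T, v2=T, v3=F, v4=T, v5=F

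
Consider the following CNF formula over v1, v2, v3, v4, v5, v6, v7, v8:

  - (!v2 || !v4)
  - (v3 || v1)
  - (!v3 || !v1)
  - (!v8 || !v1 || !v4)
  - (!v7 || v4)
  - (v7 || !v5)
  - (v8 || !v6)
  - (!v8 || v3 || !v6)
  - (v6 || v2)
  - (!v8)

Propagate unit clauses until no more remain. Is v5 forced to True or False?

(!v8) is a unit clause: v8 = False.
From (!v6 || v8) and v8 = False: v6 = False.
From (v6 || v2) and v6 = False: v2 = True.
(!v4 || !v2): since v2 = True, the clause reduces to (!v4). v4 = False.
From (v4 || !v7) and v4 = False: v7 = False.
(!v5 || v7) with v7 = False leaves only !v5, so v5 = False.

False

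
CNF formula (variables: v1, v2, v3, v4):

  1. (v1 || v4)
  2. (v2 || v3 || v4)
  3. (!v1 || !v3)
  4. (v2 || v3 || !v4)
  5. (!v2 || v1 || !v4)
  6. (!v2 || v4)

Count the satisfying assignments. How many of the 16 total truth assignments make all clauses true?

2

The models are:
  v1=0 v2=0 v3=1 v4=1
  v1=1 v2=1 v3=0 v4=1
That's 2 in total.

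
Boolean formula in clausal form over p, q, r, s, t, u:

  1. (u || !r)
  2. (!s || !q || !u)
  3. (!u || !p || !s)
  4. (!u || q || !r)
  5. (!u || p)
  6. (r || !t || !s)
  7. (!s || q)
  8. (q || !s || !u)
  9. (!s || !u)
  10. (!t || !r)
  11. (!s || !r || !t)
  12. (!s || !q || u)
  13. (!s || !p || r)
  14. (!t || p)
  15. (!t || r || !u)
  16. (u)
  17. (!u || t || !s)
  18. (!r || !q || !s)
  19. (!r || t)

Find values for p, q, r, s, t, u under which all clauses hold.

Unit propagation: (u) forces u = True.
The clause (p) is unit: p must be True.
The clause (!s) is unit: s must be False.
Pure literal: q appears only positively; assign q = True.
Branch on r: take r = False.
  then t is forced to False.
Check each clause:
  1. (u || !r) — !r is true.
  2. (!u || !s || !q) — !s is true.
  3. (!p || !u || !s) — !s is true.
  4. (q || !r || !u) — q is true.
  5. (p || !u) — p is true.
  6. (!s || !t || r) — !s is true.
  7. (q || !s) — q is true.
  8. (!s || !u || q) — q is true.
  9. (!u || !s) — !s is true.
  10. (!r || !t) — !t is true.
  11. (!r || !s || !t) — !t is true.
  12. (!q || !s || u) — !s is true.
  13. (!p || r || !s) — !s is true.
  14. (!t || p) — p is true.
  15. (r || !t || !u) — !t is true.
  16. (u) — u is true.
  17. (!s || t || !u) — !s is true.
  18. (!r || !s || !q) — !s is true.
  19. (t || !r) — !r is true.

p=True, q=True, r=False, s=False, t=False, u=True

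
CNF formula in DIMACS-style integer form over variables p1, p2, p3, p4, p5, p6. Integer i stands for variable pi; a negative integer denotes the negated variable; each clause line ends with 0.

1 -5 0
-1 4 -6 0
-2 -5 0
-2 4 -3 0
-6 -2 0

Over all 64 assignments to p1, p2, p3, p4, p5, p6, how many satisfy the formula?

26

Split on p2, then p1.
  p2=1, p1=1: remaining (p3,p4,p5,p6) ∈ {(0,0,0,0); (0,1,0,0); (1,1,0,0)} — 3.
  p2=1, p1=0: remaining (p3,p4,p5,p6) ∈ {(0,0,0,0); (0,1,0,0); (1,1,0,0)} — 3.
  p2=0, p1=1: p3, p5 free; 3 ways for (p4,p6) × 2^2 = 12.
  p2=0, p1=0: forces p5=0; p3, p4, p6 free → 2^3 = 8.
Total: 3 + 3 + 12 + 8 = 26.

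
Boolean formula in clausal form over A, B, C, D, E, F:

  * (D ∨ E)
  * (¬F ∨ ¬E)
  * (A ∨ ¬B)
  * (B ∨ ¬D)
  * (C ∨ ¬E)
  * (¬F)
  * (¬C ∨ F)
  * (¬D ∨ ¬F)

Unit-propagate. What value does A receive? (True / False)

(¬F) is a unit clause: F = False.
In (F ∨ ¬C), F is now false; ¬C must hold, so C = False.
(C ∨ ¬E): since C = False, the clause reduces to (¬E). E = False.
From (E ∨ D) and E = False: D = True.
(B ∨ ¬D): since D = True, the clause reduces to (B). B = True.
(A ∨ ¬B) with B = True leaves only A, so A = True.

True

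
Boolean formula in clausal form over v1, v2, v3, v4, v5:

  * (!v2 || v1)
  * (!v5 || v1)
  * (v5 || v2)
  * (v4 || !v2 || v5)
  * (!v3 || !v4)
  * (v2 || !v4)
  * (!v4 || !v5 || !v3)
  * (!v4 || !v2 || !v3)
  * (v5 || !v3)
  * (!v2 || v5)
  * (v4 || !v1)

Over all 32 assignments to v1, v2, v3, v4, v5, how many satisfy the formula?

The models are:
  v1=T v2=T v3=F v4=T v5=T
That's 1 in total.

1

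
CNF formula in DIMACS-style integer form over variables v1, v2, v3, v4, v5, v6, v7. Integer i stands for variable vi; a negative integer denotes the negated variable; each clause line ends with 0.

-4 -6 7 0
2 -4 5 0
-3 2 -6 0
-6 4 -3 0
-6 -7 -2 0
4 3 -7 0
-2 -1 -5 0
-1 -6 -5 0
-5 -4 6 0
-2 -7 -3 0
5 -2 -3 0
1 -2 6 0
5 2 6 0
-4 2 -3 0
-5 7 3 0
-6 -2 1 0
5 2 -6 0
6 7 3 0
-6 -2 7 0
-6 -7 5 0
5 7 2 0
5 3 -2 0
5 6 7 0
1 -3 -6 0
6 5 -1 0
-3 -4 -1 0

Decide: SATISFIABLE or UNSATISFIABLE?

Branch on v1: take v1 = False.
Try v2 = False.
For the remaining variables, v3 = False, v4 = True, v5 = True, v6 = True, v7 = True works.
Every clause has at least one true literal under this assignment.
So v1=F, v2=F, v3=F, v4=T, v5=T, v6=T, v7=T is a satisfying assignment.

SATISFIABLE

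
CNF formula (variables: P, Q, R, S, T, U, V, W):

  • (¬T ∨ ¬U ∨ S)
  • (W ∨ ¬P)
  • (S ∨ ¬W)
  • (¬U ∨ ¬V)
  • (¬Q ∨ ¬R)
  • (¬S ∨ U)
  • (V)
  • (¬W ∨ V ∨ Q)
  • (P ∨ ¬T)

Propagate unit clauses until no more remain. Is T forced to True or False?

False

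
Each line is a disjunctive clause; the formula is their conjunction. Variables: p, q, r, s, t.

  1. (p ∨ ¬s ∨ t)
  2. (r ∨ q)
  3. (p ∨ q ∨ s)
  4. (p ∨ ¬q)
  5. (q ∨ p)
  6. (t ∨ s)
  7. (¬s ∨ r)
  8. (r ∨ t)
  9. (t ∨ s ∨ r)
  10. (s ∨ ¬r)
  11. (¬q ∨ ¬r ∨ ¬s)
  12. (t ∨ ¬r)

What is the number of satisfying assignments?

Satisfying assignments:
  p=T q=F r=T s=T t=T
  p=T q=T r=F s=F t=T
Count: 2.

2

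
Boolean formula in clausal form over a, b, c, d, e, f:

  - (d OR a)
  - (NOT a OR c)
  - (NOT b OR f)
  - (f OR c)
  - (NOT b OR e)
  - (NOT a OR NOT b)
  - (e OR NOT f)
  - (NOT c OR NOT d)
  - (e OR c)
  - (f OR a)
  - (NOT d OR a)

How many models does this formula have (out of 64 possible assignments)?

Satisfying assignments:
  a=T b=F c=T d=F e=F f=F
  a=T b=F c=T d=F e=T f=F
  a=T b=F c=T d=F e=T f=T
That's 3 in total.

3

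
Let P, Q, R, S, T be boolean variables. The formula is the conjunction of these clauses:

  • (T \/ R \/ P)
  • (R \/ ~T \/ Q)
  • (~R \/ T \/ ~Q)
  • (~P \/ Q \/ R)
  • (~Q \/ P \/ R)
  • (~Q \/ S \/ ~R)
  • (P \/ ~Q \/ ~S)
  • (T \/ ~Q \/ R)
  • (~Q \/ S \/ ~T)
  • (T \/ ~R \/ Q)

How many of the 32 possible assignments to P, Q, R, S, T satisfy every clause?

The models are:
  P=F Q=F R=T S=F T=T
  P=F Q=F R=T S=T T=T
  P=T Q=F R=T S=F T=T
  P=T Q=F R=T S=T T=T
  P=T Q=T R=F S=T T=T
  P=T Q=T R=T S=T T=T
Count: 6.

6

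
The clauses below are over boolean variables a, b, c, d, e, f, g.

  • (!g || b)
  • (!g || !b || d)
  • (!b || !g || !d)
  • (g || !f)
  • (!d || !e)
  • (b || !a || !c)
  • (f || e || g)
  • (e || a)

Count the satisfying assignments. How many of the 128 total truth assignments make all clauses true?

7

Satisfying assignments:
  a=F b=F c=F d=F e=T f=F g=F
  a=F b=F c=T d=F e=T f=F g=F
  a=F b=T c=F d=F e=T f=F g=F
  a=F b=T c=T d=F e=T f=F g=F
  a=T b=F c=F d=F e=T f=F g=F
  a=T b=T c=F d=F e=T f=F g=F
  a=T b=T c=T d=F e=T f=F g=F
Count: 7.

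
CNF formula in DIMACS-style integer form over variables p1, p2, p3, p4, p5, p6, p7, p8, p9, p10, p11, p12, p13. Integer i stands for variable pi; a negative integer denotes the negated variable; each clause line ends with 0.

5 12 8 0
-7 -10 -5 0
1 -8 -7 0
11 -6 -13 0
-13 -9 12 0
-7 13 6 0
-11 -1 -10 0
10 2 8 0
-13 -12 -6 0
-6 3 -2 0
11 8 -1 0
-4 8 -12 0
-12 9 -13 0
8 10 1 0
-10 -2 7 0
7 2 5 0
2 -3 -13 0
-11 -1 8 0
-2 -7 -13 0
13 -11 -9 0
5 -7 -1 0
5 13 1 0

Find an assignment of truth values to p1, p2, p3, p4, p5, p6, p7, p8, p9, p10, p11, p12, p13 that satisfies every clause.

p1=1, p2=0, p3=0, p4=1, p5=1, p6=0, p7=0, p8=1, p9=0, p10=0, p11=1, p12=0, p13=0

Check each clause:
  1. (p12 || p5 || p8) — p8 is true.
  2. (!p10 || !p7 || !p5) — !p7 is true.
  3. (!p7 || !p8 || p1) — p1 is true.
  4. (!p6 || !p13 || p11) — p11 is true.
  5. (!p13 || !p9 || p12) — !p13 is true.
  6. (p6 || p13 || !p7) — !p7 is true.
  7. (!p10 || !p11 || !p1) — !p10 is true.
  8. (p8 || p10 || p2) — p8 is true.
  9. (!p6 || !p12 || !p13) — !p6 is true.
  10. (!p2 || p3 || !p6) — !p6 is true.
  11. (p8 || !p1 || p11) — p8 is true.
  12. (!p4 || !p12 || p8) — p8 is true.
  13. (!p12 || !p13 || p9) — !p13 is true.
  14. (p8 || p10 || p1) — p8 is true.
  15. (p7 || !p2 || !p10) — !p10 is true.
  16. (p2 || p7 || p5) — p5 is true.
  17. (p2 || !p3 || !p13) — !p13 is true.
  18. (p8 || !p1 || !p11) — p8 is true.
  19. (!p13 || !p7 || !p2) — !p7 is true.
  20. (!p11 || p13 || !p9) — !p9 is true.
  21. (!p7 || p5 || !p1) — !p7 is true.
  22. (p13 || p5 || p1) — p1 is true.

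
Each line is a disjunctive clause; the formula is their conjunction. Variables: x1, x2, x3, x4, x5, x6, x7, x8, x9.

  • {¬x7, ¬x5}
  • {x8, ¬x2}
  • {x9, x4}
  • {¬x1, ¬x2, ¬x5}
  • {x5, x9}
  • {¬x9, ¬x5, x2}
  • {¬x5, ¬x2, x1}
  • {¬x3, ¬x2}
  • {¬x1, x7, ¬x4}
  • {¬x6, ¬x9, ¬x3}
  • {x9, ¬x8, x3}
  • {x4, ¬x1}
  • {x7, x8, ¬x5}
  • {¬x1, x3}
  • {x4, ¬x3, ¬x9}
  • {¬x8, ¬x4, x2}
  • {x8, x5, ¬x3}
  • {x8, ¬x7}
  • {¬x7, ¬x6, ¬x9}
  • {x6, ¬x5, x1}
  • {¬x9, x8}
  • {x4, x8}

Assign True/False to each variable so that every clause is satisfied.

x1 = 0, x2 = 1, x3 = 0, x4 = 0, x5 = 0, x6 = 1, x7 = 0, x8 = 1, x9 = 1

Check each clause:
  1. {¬x5, ¬x7} — ¬x7 is true.
  2. {x8, ¬x2} — x8 is true.
  3. {x9, x4} — x9 is true.
  4. {¬x5, ¬x1, ¬x2} — ¬x5 is true.
  5. {x5, x9} — x9 is true.
  6. {¬x9, ¬x5, x2} — x2 is true.
  7. {¬x5, ¬x2, x1} — ¬x5 is true.
  8. {¬x3, ¬x2} — ¬x3 is true.
  9. {x7, ¬x1, ¬x4} — ¬x4 is true.
  10. {¬x9, ¬x6, ¬x3} — ¬x3 is true.
  11. {x9, x3, ¬x8} — x9 is true.
  12. {x4, ¬x1} — ¬x1 is true.
  13. {x7, ¬x5, x8} — x8 is true.
  14. {¬x1, x3} — ¬x1 is true.
  15. {¬x9, x4, ¬x3} — ¬x3 is true.
  16. {¬x4, ¬x8, x2} — x2 is true.
  17. {x8, x5, ¬x3} — x8 is true.
  18. {x8, ¬x7} — x8 is true.
  19. {¬x6, ¬x7, ¬x9} — ¬x7 is true.
  20. {x1, ¬x5, x6} — ¬x5 is true.
  21. {x8, ¬x9} — x8 is true.
  22. {x8, x4} — x8 is true.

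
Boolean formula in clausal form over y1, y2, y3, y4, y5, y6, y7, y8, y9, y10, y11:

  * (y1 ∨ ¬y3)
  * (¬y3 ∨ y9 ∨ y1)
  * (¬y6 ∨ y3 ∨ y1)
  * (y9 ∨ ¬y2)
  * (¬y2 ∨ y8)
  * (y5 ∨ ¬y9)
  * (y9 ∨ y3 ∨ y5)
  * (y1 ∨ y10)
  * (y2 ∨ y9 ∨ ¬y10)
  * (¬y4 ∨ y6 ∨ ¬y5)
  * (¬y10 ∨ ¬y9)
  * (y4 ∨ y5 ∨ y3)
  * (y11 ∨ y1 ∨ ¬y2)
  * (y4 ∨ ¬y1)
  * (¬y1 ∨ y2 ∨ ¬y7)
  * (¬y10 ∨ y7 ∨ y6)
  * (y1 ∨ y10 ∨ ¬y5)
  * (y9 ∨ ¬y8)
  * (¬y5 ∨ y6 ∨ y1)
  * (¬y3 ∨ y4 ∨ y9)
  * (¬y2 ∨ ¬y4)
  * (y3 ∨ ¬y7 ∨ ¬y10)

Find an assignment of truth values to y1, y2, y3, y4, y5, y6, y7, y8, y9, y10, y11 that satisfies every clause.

Try y1 = True.
  then y4 is forced to True.
  then y2 is forced to False.
  then y7 is forced to False.
Set y3 = False and propagate.
Try y5 = True.
  then y6 is forced to True.
The remaining clauses are satisfied by y8 = False, y9 = True, y10 = False, y11 = False.

y1=True, y2=False, y3=False, y4=True, y5=True, y6=True, y7=False, y8=False, y9=True, y10=False, y11=False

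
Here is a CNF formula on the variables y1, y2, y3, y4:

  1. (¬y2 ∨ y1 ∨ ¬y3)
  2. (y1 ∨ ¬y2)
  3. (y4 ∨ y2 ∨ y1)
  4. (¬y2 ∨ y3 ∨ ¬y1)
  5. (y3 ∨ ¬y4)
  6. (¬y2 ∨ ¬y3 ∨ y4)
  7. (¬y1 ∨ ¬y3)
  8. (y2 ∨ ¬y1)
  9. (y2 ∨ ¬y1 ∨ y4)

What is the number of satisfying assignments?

1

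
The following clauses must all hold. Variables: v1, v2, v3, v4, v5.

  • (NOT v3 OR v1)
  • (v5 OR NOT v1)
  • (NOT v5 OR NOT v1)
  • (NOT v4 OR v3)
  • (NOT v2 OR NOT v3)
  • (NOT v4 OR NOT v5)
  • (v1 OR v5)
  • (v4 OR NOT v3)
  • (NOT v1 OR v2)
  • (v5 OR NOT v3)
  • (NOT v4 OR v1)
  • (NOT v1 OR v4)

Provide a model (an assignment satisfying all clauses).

Branch on v1: take v1 = False.
  then v3 is forced to False.
  then v4 is forced to False.
  then v5 is forced to True.
v2 is now unconstrained; take v2 = True.
Every clause has at least one true literal under this assignment.

v1=0  v2=1  v3=0  v4=0  v5=1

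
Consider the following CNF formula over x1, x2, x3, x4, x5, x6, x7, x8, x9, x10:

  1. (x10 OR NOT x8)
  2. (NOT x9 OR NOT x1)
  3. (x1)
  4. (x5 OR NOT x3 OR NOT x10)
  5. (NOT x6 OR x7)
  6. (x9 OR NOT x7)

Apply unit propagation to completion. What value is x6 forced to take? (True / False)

False

(x1) stands alone — x1 = True.
From (NOT x9 OR NOT x1) and x1 = True: x9 = False.
(NOT x7 OR x9): since x9 = False, the clause reduces to (NOT x7). x7 = False.
From (NOT x6 OR x7) and x7 = False: x6 = False.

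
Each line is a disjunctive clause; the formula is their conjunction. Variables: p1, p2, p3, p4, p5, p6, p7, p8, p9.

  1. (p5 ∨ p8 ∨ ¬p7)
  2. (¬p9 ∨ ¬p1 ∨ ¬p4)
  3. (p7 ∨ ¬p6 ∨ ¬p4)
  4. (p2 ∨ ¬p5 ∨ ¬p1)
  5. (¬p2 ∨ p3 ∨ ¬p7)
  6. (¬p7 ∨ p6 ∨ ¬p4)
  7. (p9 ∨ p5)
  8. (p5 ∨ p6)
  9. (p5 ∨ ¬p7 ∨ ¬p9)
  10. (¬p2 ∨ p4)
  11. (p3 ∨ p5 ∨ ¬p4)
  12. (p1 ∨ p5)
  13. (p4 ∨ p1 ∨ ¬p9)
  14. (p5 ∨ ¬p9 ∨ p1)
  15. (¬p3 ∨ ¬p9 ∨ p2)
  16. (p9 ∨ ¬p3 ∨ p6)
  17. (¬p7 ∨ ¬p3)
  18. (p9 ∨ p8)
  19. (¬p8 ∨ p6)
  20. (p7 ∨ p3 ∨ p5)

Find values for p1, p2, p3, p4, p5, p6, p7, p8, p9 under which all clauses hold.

p1 = F  p2 = F  p3 = F  p4 = T  p5 = T  p6 = T  p7 = T  p8 = T  p9 = F

Check each clause:
  1. (p8 ∨ ¬p7 ∨ p5) — p8 is true.
  2. (¬p4 ∨ ¬p1 ∨ ¬p9) — ¬p1 is true.
  3. (¬p4 ∨ ¬p6 ∨ p7) — p7 is true.
  4. (p2 ∨ ¬p1 ∨ ¬p5) — ¬p1 is true.
  5. (¬p7 ∨ ¬p2 ∨ p3) — ¬p2 is true.
  6. (¬p7 ∨ ¬p4 ∨ p6) — p6 is true.
  7. (p9 ∨ p5) — p5 is true.
  8. (p6 ∨ p5) — p5 is true.
  9. (p5 ∨ ¬p9 ∨ ¬p7) — p5 is true.
  10. (¬p2 ∨ p4) — p4 is true.
  11. (p5 ∨ p3 ∨ ¬p4) — p5 is true.
  12. (p5 ∨ p1) — p5 is true.
  13. (¬p9 ∨ p1 ∨ p4) — p4 is true.
  14. (p5 ∨ ¬p9 ∨ p1) — p5 is true.
  15. (¬p3 ∨ ¬p9 ∨ p2) — ¬p3 is true.
  16. (¬p3 ∨ p9 ∨ p6) — ¬p3 is true.
  17. (¬p7 ∨ ¬p3) — ¬p3 is true.
  18. (p8 ∨ p9) — p8 is true.
  19. (¬p8 ∨ p6) — p6 is true.
  20. (p5 ∨ p7 ∨ p3) — p5 is true.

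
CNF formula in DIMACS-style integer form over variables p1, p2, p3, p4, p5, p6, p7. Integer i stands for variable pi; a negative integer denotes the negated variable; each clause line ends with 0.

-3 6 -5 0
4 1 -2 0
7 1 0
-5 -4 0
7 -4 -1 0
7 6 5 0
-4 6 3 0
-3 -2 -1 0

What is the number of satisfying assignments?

Split on p1, then p4.
  p1=1, p4=1: remaining (p2,p3,p5,p6,p7) ∈ {(0,0,0,1,1); (0,1,0,0,1); (0,1,0,1,1); (1,0,0,1,1)} — 4.
  p1=1, p4=0: 19 of the 32 assignments to (p2,p3,p5,p6,p7) work.
  p1=0, p4=1: p2 free; 3 ways for (p3,p5,p6,p7) × 2^1 = 6.
  p1=0, p4=0: 7 of the 32 assignments to (p2,p3,p5,p6,p7) work.
Total: 4 + 19 + 6 + 7 = 36.

36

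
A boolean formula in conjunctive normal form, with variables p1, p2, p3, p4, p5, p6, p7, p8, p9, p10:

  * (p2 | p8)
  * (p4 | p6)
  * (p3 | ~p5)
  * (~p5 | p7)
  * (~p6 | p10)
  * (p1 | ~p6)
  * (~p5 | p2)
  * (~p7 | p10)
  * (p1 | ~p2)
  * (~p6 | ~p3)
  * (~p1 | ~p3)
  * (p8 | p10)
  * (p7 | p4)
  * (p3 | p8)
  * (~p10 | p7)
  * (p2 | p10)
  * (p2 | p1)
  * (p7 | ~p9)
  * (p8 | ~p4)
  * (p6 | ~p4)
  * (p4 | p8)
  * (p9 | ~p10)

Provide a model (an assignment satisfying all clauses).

p5 occurs only negated in the remaining clauses — set p5 = False.
Pure literal: p8 appears only positively; assign p8 = True.
Branch on p1: take p1 = True.
  then p3 is forced to False.
Branch on p2: take p2 = True.
Branch on p4: take p4 = True.
  then p6 is forced to True.
  then p10 is forced to True.
  then p7 is forced to True.
  then p9 is forced to True.
Every clause has at least one true literal under this assignment.

p1=T  p2=T  p3=F  p4=T  p5=F  p6=T  p7=T  p8=T  p9=T  p10=T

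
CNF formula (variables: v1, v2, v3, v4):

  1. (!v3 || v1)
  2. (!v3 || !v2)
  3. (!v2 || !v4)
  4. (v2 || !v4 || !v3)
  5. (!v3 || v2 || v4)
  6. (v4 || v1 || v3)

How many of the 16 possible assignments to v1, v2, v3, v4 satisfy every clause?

The models are:
  v1=0 v2=0 v3=0 v4=1
  v1=1 v2=0 v3=0 v4=0
  v1=1 v2=0 v3=0 v4=1
  v1=1 v2=1 v3=0 v4=0
That's 4 in total.

4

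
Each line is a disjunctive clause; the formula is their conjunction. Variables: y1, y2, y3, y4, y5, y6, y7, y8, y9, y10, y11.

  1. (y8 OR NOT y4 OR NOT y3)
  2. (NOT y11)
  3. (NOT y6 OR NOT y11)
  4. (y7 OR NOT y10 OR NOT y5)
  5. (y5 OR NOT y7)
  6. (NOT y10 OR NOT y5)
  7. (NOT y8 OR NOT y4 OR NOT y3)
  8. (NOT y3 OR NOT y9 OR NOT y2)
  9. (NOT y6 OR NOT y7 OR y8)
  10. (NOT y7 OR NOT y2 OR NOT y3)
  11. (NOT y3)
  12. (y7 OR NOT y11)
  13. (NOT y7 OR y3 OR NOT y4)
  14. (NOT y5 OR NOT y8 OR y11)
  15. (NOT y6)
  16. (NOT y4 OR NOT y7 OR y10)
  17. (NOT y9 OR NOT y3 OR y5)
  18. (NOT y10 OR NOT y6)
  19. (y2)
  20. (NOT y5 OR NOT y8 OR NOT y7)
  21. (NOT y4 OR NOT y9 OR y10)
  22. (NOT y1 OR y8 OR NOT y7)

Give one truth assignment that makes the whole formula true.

y1=F, y2=T, y3=F, y4=F, y5=F, y6=F, y7=F, y8=F, y9=T, y10=F, y11=F

Check each clause:
  1. (NOT y3 OR NOT y4 OR y8) — NOT y4 is true.
  2. (NOT y11) — NOT y11 is true.
  3. (NOT y6 OR NOT y11) — NOT y6 is true.
  4. (y7 OR NOT y5 OR NOT y10) — NOT y5 is true.
  5. (y5 OR NOT y7) — NOT y7 is true.
  6. (NOT y5 OR NOT y10) — NOT y5 is true.
  7. (NOT y8 OR NOT y3 OR NOT y4) — NOT y8 is true.
  8. (NOT y3 OR NOT y2 OR NOT y9) — NOT y3 is true.
  9. (y8 OR NOT y6 OR NOT y7) — NOT y7 is true.
  10. (NOT y7 OR NOT y2 OR NOT y3) — NOT y7 is true.
  11. (NOT y3) — NOT y3 is true.
  12. (y7 OR NOT y11) — NOT y11 is true.
  13. (NOT y4 OR NOT y7 OR y3) — NOT y7 is true.
  14. (y11 OR NOT y5 OR NOT y8) — NOT y8 is true.
  15. (NOT y6) — NOT y6 is true.
  16. (y10 OR NOT y7 OR NOT y4) — NOT y7 is true.
  17. (NOT y9 OR y5 OR NOT y3) — NOT y3 is true.
  18. (NOT y6 OR NOT y10) — NOT y6 is true.
  19. (y2) — y2 is true.
  20. (NOT y8 OR NOT y5 OR NOT y7) — NOT y8 is true.
  21. (NOT y9 OR NOT y4 OR y10) — NOT y4 is true.
  22. (NOT y7 OR NOT y1 OR y8) — NOT y7 is true.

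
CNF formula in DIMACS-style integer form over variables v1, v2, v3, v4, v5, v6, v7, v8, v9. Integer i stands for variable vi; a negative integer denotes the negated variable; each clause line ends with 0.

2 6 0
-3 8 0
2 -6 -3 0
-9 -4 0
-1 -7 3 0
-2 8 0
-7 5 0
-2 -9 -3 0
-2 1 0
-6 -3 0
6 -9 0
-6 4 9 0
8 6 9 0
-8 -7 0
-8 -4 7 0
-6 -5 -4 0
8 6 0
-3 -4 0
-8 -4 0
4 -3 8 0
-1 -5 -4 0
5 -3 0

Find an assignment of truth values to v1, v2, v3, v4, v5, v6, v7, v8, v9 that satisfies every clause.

v1=T, v2=T, v3=F, v4=F, v5=T, v6=T, v7=F, v8=T, v9=T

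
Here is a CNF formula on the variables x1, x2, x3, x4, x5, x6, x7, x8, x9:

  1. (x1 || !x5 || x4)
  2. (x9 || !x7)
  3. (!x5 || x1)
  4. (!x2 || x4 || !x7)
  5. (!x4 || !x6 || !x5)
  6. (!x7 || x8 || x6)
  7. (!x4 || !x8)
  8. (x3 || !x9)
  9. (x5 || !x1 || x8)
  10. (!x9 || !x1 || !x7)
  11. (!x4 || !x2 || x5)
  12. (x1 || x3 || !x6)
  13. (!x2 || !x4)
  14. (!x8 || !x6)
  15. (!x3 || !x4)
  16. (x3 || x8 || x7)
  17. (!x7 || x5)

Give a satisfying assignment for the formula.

x1 = 1  x2 = 0  x3 = 1  x4 = 0  x5 = 1  x6 = 0  x7 = 0  x8 = 0  x9 = 1

Check each clause:
  1. (x4 || !x5 || x1) — x1 is true.
  2. (x9 || !x7) — !x7 is true.
  3. (x1 || !x5) — x1 is true.
  4. (x4 || !x2 || !x7) — !x7 is true.
  5. (!x6 || !x5 || !x4) — !x6 is true.
  6. (!x7 || x6 || x8) — !x7 is true.
  7. (!x8 || !x4) — !x8 is true.
  8. (!x9 || x3) — x3 is true.
  9. (x8 || x5 || !x1) — x5 is true.
  10. (!x9 || !x1 || !x7) — !x7 is true.
  11. (x5 || !x4 || !x2) — !x4 is true.
  12. (!x6 || x1 || x3) — x1 is true.
  13. (!x4 || !x2) — !x4 is true.
  14. (!x8 || !x6) — !x8 is true.
  15. (!x3 || !x4) — !x4 is true.
  16. (x3 || x7 || x8) — x3 is true.
  17. (x5 || !x7) — !x7 is true.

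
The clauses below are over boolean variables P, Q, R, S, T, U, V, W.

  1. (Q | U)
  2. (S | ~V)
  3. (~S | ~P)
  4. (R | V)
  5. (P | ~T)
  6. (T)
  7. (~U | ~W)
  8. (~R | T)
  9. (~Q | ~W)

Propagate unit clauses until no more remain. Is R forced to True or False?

Unit clause (T) sets T = True.
(~T | P) with T = True leaves only P, so P = True.
(~S | ~P): since P = True, the clause reduces to (~S). S = False.
(~V | S): since S = False, the clause reduces to (~V). V = False.
In (V | R), V is now false; R must hold, so R = True.

True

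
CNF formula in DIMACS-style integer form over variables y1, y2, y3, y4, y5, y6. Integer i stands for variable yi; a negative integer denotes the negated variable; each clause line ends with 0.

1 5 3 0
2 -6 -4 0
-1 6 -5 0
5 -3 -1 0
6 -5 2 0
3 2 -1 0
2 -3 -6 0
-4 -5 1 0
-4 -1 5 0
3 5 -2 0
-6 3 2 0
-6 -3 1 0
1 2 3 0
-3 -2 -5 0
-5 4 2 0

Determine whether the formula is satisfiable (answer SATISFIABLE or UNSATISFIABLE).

Branch on y1: take y1 = False.
Branch on y2: take y2 = True.
The remaining clauses are satisfied by y3 = True, y4 = False, y5 = False, y6 = False.
So y1 = False, y2 = True, y3 = True, y4 = False, y5 = False, y6 = False is a satisfying assignment.

SATISFIABLE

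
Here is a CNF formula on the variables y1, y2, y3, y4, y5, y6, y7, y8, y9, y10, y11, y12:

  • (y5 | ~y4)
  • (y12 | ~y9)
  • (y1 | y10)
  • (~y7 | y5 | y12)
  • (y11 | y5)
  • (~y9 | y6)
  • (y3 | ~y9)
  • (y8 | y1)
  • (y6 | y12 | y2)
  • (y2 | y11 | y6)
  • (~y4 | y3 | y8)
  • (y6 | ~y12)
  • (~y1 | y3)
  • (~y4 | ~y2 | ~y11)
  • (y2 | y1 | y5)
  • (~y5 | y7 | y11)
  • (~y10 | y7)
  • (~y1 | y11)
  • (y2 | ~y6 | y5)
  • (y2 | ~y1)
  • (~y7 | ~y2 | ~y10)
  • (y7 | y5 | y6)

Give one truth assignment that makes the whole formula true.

y1 = T  y2 = T  y3 = T  y4 = F  y5 = T  y6 = T  y7 = T  y8 = T  y9 = F  y10 = F  y11 = T  y12 = T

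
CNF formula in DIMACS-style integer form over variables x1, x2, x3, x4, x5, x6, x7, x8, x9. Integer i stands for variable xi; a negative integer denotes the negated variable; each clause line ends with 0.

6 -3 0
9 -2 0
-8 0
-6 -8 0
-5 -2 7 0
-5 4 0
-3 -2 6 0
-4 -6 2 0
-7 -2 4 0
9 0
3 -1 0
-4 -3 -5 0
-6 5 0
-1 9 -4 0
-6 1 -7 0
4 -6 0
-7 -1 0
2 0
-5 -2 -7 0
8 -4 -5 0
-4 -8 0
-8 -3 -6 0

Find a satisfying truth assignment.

(~x8) is a unit clause, so x8 = False.
(x9) is a unit clause, so x9 = True.
The clause (x2) is unit: x2 must be True.
Branch on x1: take x1 = False.
Branch on x3: take x3 = False.
For the remaining variables, x4 = True, x5 = False, x6 = False, x7 = True works.

x1=F  x2=T  x3=F  x4=T  x5=F  x6=F  x7=T  x8=F  x9=T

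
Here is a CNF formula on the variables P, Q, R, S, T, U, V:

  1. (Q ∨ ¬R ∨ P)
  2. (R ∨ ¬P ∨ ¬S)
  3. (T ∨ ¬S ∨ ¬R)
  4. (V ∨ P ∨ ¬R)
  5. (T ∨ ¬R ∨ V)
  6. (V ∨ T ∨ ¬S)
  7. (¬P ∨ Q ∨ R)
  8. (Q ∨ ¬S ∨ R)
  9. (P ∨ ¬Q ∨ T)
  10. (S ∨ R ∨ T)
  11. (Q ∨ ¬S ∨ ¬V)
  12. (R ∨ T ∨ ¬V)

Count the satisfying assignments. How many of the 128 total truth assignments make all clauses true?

Split on R, then S.
  R=T, S=T: U free; 4 ways for (P,Q,T,V) × 2^1 = 8.
  R=T, S=F: U free; 7 ways for (P,Q,T,V) × 2^1 = 14.
  R=F, S=T: remaining (P,Q,T,U,V) ∈ {(F,T,T,F,F); (F,T,T,F,T); (F,T,T,T,F); (F,T,T,T,T)} — 4.
  R=F, S=F: U, V free; 3 ways for (P,Q,T) × 2^2 = 12.
Total: 8 + 14 + 4 + 12 = 38.

38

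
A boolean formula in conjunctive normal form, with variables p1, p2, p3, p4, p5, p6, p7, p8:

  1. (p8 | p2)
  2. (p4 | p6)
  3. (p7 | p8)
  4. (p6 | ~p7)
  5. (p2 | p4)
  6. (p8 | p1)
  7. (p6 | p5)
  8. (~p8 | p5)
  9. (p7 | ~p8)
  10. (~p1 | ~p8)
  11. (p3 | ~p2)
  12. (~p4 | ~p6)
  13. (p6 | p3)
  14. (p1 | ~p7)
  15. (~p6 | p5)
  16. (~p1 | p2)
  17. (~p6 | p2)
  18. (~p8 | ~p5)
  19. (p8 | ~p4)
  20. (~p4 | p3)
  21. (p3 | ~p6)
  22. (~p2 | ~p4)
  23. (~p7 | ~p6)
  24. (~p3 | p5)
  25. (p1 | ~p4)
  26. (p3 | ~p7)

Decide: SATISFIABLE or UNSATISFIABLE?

UNSATISFIABLE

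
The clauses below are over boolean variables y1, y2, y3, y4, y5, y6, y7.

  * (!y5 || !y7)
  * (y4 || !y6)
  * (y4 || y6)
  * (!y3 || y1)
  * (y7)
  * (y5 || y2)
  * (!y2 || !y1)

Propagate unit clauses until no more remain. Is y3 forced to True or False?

False

Unit clause (y7) sets y7 = True.
From (!y5 || !y7) and y7 = True: y5 = False.
In (y2 || y5), y5 is now false; y2 must hold, so y2 = True.
(!y2 || !y1) with y2 = True leaves only !y1, so y1 = False.
(!y3 || y1) with y1 = False leaves only !y3, so y3 = False.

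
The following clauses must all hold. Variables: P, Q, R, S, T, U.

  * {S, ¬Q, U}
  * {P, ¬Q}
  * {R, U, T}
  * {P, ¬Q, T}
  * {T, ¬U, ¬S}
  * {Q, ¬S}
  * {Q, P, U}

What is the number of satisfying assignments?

20

Case analysis on Q and U:
  Q=1, U=1: R free; 3 ways for (P,S,T) × 2^1 = 6.
  Q=1, U=0: remaining (P,R,S,T) ∈ {(1,0,1,1); (1,1,1,0); (1,1,1,1)} — 3.
  Q=0, U=1: forces S=0; P, R, T free → 2^3 = 8.
  Q=0, U=0: remaining (P,R,S,T) ∈ {(1,0,0,1); (1,1,0,0); (1,1,0,1)} — 3.
Total: 6 + 3 + 8 + 3 = 20.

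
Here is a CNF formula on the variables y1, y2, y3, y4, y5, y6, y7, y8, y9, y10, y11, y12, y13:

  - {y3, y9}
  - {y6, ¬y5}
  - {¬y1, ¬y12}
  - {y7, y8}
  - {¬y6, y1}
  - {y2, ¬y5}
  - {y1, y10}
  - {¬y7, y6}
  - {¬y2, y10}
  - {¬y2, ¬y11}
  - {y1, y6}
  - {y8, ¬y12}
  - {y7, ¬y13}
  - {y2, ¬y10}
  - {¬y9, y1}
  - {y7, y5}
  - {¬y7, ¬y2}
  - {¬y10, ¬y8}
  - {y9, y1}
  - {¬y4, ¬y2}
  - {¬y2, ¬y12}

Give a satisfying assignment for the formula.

y1 = True, y2 = False, y3 = False, y4 = False, y5 = False, y6 = True, y7 = True, y8 = False, y9 = True, y10 = False, y11 = True, y12 = False, y13 = True

y4 occurs only negated in the remaining clauses — set y4 = False.
Pure literal: y12 appears only negated; assign y12 = False.
Try y1 = True.
Branch on y2: take y2 = False.
  then y5 is forced to False.
  then y10 is forced to False.
  then y7 is forced to True.
  then y6 is forced to True.
Set y3 = False and propagate.
  then y9 is forced to True.
y8, y11, y13 are now unconstrained; take y8 = False, y11 = True, y13 = True.
Check each clause:
  1. {y9, y3} — y9 is true.
  2. {y6, ¬y5} — ¬y5 is true.
  3. {¬y1, ¬y12} — ¬y12 is true.
  4. {y7, y8} — y7 is true.
  5. {¬y6, y1} — y1 is true.
  6. {y2, ¬y5} — ¬y5 is true.
  7. {y10, y1} — y1 is true.
  8. {¬y7, y6} — y6 is true.
  9. {¬y2, y10} — ¬y2 is true.
  10. {¬y11, ¬y2} — ¬y2 is true.
  11. {y1, y6} — y1 is true.
  12. {¬y12, y8} — ¬y12 is true.
  13. {y7, ¬y13} — y7 is true.
  14. {y2, ¬y10} — ¬y10 is true.
  15. {y1, ¬y9} — y1 is true.
  16. {y5, y7} — y7 is true.
  17. {¬y7, ¬y2} — ¬y2 is true.
  18. {¬y10, ¬y8} — ¬y8 is true.
  19. {y9, y1} — y1 is true.
  20. {¬y4, ¬y2} — ¬y4 is true.
  21. {¬y12, ¬y2} — ¬y12 is true.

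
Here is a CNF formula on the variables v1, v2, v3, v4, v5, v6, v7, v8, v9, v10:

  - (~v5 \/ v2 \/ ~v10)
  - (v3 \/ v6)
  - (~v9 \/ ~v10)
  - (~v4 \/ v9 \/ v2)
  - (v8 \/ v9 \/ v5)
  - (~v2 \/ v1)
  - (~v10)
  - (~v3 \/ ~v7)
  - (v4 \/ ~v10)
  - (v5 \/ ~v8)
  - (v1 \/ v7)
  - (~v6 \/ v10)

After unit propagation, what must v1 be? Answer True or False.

True

Unit clause (~v10) sets v10 = False.
From (v10 \/ ~v6) and v10 = False: v6 = False.
(v6 \/ v3): since v6 = False, the clause reduces to (v3). v3 = True.
From (~v7 \/ ~v3) and v3 = True: v7 = False.
In (v7 \/ v1), v7 is now false; v1 must hold, so v1 = True.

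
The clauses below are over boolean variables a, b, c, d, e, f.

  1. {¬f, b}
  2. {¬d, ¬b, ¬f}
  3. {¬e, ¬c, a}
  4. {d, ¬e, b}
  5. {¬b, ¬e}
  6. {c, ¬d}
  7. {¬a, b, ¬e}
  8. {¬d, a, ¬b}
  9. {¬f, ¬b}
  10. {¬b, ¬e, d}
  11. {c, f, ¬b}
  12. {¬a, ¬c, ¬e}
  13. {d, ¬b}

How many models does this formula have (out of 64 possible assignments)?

7

Satisfying assignments:
  a=0 b=0 c=0 d=0 e=0 f=0
  a=0 b=0 c=1 d=0 e=0 f=0
  a=0 b=0 c=1 d=1 e=0 f=0
  a=1 b=0 c=0 d=0 e=0 f=0
  a=1 b=0 c=1 d=0 e=0 f=0
  a=1 b=0 c=1 d=1 e=0 f=0
  a=1 b=1 c=1 d=1 e=0 f=0
That's 7 in total.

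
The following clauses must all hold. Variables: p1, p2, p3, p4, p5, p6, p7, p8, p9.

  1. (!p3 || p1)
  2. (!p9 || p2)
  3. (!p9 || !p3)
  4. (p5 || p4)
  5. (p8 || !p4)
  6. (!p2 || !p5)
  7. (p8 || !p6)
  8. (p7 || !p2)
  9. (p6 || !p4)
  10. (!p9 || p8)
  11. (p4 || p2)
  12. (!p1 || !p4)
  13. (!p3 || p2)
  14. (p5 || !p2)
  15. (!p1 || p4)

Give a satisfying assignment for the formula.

p3 occurs only negated in the remaining clauses — set p3 = False.
Pure literal: p8 appears only positively; assign p8 = True.
Try p1 = False.
Branch on p2: take p2 = False.
  then p9 is forced to False.
  then p4 is forced to True.
  then p6 is forced to True.
p5, p7 are now unconstrained; take p5 = False, p7 = False.

p1=False, p2=False, p3=False, p4=True, p5=False, p6=True, p7=False, p8=True, p9=False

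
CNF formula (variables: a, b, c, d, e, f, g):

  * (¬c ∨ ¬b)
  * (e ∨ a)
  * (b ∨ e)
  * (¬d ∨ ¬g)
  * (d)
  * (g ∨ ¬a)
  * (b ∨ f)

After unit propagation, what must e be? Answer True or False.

True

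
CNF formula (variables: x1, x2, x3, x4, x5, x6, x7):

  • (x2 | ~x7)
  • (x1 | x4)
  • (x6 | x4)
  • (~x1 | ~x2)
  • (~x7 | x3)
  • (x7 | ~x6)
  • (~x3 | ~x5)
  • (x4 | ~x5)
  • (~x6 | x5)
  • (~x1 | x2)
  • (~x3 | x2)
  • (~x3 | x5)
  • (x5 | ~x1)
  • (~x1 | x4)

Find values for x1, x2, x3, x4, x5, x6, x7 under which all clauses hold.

x1=0, x2=0, x3=0, x4=1, x5=1, x6=0, x7=0

Check each clause:
  1. (x2 | ~x7) — ~x7 is true.
  2. (x4 | x1) — x4 is true.
  3. (x6 | x4) — x4 is true.
  4. (~x1 | ~x2) — ~x1 is true.
  5. (x3 | ~x7) — ~x7 is true.
  6. (x7 | ~x6) — ~x6 is true.
  7. (~x3 | ~x5) — ~x3 is true.
  8. (~x5 | x4) — x4 is true.
  9. (x5 | ~x6) — ~x6 is true.
  10. (~x1 | x2) — ~x1 is true.
  11. (~x3 | x2) — ~x3 is true.
  12. (~x3 | x5) — x5 is true.
  13. (~x1 | x5) — x5 is true.
  14. (x4 | ~x1) — x4 is true.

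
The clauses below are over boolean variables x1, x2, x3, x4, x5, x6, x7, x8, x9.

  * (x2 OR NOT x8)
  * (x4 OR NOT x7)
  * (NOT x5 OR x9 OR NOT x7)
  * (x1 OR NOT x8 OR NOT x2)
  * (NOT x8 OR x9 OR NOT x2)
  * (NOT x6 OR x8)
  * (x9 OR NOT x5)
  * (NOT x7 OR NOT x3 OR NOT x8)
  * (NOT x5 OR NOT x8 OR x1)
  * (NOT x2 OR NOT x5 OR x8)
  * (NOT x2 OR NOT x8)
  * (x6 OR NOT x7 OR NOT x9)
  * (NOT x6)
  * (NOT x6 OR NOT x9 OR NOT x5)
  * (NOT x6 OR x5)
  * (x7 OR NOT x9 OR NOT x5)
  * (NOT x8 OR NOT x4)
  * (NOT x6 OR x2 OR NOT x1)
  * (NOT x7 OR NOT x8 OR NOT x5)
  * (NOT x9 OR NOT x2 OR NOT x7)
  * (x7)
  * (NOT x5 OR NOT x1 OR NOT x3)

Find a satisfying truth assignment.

Unit propagation: (NOT x6) forces x6 = False.
(x7) is a unit clause, so x7 = True.
Unit propagation: (x4) forces x4 = True.
Unit propagation: (NOT x9) forces x9 = False.
Unit propagation: (NOT x5) forces x5 = False.
Unit propagation: (NOT x8) forces x8 = False.
x1, x2, x3 are now unconstrained; take x1 = True, x2 = False, x3 = False.

x1 = True, x2 = False, x3 = False, x4 = True, x5 = False, x6 = False, x7 = True, x8 = False, x9 = False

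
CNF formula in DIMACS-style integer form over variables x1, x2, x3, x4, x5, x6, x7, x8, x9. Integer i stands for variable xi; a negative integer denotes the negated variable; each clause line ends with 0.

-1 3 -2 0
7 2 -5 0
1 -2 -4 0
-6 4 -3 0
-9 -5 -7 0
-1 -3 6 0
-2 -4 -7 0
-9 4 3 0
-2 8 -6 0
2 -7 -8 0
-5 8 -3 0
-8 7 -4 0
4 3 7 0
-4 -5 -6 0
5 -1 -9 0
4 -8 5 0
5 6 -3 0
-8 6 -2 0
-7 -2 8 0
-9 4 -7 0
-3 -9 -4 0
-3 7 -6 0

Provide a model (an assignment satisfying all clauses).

x9 occurs only negated in the remaining clauses — set x9 = False.
Set x1 = False and propagate.
Try x2 = False.
For the remaining variables, x3 = False, x4 = True, x5 = True, x6 = False, x7 = True, x8 = False works.

x1 = F, x2 = F, x3 = F, x4 = T, x5 = T, x6 = F, x7 = T, x8 = F, x9 = F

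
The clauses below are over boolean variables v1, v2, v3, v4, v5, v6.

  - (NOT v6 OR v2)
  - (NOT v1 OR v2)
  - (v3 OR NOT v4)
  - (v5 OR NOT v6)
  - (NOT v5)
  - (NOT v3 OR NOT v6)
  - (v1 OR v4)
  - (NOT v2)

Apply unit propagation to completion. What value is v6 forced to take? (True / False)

Unit clause (NOT v5) sets v5 = False.
(NOT v6 OR v5): since v5 = False, the clause reduces to (NOT v6). v6 = False.

False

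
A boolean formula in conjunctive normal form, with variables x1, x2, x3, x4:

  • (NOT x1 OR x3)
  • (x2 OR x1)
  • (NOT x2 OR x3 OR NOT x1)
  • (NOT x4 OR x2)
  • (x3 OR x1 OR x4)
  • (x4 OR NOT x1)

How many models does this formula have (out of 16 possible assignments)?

4

Satisfying assignments:
  x1=F x2=T x3=F x4=T
  x1=F x2=T x3=T x4=F
  x1=F x2=T x3=T x4=T
  x1=T x2=T x3=T x4=T
That's 4 in total.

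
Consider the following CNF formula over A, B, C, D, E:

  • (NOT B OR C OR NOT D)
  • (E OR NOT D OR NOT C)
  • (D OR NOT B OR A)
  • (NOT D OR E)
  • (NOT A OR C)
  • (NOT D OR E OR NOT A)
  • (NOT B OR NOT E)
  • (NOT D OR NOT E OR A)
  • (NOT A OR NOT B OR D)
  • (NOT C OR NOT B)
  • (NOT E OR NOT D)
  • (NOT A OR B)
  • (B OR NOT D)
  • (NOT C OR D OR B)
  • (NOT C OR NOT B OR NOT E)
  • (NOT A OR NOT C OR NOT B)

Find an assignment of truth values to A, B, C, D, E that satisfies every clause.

Set A = False and propagate.
Try B = False.
  then D is forced to False.
  then C is forced to False.
E is now unconstrained; take E = False.
Every clause has at least one true literal under this assignment.

A = False, B = False, C = False, D = False, E = False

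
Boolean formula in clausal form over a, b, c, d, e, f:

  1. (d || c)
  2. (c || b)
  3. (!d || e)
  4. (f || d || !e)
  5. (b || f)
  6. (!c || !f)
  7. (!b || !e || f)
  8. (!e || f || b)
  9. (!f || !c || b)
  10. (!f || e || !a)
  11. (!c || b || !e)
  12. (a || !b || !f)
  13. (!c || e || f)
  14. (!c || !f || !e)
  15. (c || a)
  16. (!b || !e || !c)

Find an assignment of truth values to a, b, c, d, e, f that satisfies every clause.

Branch on a: take a = True.
For the remaining variables, b = True, c = False, d = True, e = True, f = True works.

a=T  b=T  c=F  d=T  e=T  f=T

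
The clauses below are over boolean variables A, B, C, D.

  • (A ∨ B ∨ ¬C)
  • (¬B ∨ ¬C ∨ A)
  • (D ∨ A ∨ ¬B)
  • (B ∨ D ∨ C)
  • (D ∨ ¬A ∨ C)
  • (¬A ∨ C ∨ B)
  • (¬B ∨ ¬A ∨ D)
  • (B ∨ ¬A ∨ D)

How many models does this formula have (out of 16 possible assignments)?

Satisfying assignments:
  A=F B=F C=F D=T
  A=F B=T C=F D=T
  A=T B=F C=T D=T
  A=T B=T C=F D=T
  A=T B=T C=T D=T
Count: 5.

5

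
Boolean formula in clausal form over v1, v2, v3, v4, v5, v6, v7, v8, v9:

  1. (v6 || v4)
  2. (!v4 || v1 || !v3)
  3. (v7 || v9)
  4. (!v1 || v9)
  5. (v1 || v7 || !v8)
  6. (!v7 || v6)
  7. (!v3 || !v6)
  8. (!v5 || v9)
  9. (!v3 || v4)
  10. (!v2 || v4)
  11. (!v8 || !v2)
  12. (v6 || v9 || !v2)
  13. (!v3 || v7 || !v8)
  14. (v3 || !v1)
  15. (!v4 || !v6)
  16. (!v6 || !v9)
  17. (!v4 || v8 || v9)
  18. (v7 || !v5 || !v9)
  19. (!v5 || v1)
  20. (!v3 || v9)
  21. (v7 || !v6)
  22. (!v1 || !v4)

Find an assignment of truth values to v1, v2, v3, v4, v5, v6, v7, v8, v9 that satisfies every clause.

v1=F, v2=F, v3=F, v4=F, v5=F, v6=T, v7=T, v8=F, v9=F

Check each clause:
  1. (v4 || v6) — v6 is true.
  2. (!v4 || v1 || !v3) — !v4 is true.
  3. (v7 || v9) — v7 is true.
  4. (!v1 || v9) — !v1 is true.
  5. (!v8 || v1 || v7) — !v8 is true.
  6. (v6 || !v7) — v6 is true.
  7. (!v6 || !v3) — !v3 is true.
  8. (!v5 || v9) — !v5 is true.
  9. (!v3 || v4) — !v3 is true.
  10. (!v2 || v4) — !v2 is true.
  11. (!v8 || !v2) — !v8 is true.
  12. (!v2 || v9 || v6) — v6 is true.
  13. (v7 || !v8 || !v3) — !v8 is true.
  14. (!v1 || v3) — !v1 is true.
  15. (!v4 || !v6) — !v4 is true.
  16. (!v9 || !v6) — !v9 is true.
  17. (!v4 || v8 || v9) — !v4 is true.
  18. (v7 || !v9 || !v5) — !v5 is true.
  19. (!v5 || v1) — !v5 is true.
  20. (v9 || !v3) — !v3 is true.
  21. (v7 || !v6) — v7 is true.
  22. (!v4 || !v1) — !v4 is true.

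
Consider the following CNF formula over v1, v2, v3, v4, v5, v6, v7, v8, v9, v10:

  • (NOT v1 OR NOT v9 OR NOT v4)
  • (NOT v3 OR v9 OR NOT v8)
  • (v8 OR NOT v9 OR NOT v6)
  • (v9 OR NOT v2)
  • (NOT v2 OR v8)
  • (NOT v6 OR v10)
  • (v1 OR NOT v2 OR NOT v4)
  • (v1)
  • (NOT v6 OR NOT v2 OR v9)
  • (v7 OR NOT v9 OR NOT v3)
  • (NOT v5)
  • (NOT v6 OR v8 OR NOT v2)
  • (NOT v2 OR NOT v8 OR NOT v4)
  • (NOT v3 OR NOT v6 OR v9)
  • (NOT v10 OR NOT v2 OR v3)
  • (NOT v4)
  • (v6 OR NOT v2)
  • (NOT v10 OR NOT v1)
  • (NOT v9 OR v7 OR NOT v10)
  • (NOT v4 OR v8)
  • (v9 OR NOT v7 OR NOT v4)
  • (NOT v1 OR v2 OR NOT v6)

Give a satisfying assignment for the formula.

v1=T, v2=F, v3=F, v4=F, v5=F, v6=F, v7=F, v8=T, v9=F, v10=F

(v1) is a unit clause, so v1 = True.
(NOT v5) is a unit clause, so v5 = False.
(NOT v4) is a unit clause, so v4 = False.
Unit propagation: (NOT v10) forces v10 = False.
Unit propagation: (NOT v6) forces v6 = False.
The clause (NOT v2) is unit: v2 must be False.
v3 occurs only negated in the remaining clauses — set v3 = False.
v7, v8, v9 are now unconstrained; take v7 = False, v8 = True, v9 = False.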